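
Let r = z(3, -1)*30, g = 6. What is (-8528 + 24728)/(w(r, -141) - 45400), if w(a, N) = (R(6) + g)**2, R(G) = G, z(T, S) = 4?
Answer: -2025/5657 ≈ -0.35796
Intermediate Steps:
r = 120 (r = 4*30 = 120)
w(a, N) = 144 (w(a, N) = (6 + 6)**2 = 12**2 = 144)
(-8528 + 24728)/(w(r, -141) - 45400) = (-8528 + 24728)/(144 - 45400) = 16200/(-45256) = 16200*(-1/45256) = -2025/5657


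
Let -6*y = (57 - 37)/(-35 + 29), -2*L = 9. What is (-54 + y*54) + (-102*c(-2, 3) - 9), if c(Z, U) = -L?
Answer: -492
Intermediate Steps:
L = -9/2 (L = -1/2*9 = -9/2 ≈ -4.5000)
c(Z, U) = 9/2 (c(Z, U) = -1*(-9/2) = 9/2)
y = 5/9 (y = -(57 - 37)/(6*(-35 + 29)) = -10/(3*(-6)) = -10*(-1)/(3*6) = -1/6*(-10/3) = 5/9 ≈ 0.55556)
(-54 + y*54) + (-102*c(-2, 3) - 9) = (-54 + (5/9)*54) + (-102*9/2 - 9) = (-54 + 30) + (-459 - 9) = -24 - 468 = -492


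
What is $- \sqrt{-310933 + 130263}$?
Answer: $- i \sqrt{180670} \approx - 425.05 i$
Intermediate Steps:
$- \sqrt{-310933 + 130263} = - \sqrt{-180670} = - i \sqrt{180670}$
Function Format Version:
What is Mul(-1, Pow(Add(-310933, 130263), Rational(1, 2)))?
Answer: Mul(-1, I, Pow(180670, Rational(1, 2))) ≈ Mul(-425.05, I)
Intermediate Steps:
Mul(-1, Pow(Add(-310933, 130263), Rational(1, 2))) = Mul(-1, Pow(-180670, Rational(1, 2))) = Mul(-1, Mul(I, Pow(180670, Rational(1, 2)))) = Mul(-1, I, Pow(180670, Rational(1, 2)))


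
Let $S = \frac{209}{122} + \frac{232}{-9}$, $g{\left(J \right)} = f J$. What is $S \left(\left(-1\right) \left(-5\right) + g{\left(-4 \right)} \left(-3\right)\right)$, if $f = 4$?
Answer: $- \frac{1400419}{1098} \approx -1275.4$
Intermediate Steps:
$g{\left(J \right)} = 4 J$
$S = - \frac{26423}{1098}$ ($S = 209 \cdot \frac{1}{122} + 232 \left(- \frac{1}{9}\right) = \frac{209}{122} - \frac{232}{9} = - \frac{26423}{1098} \approx -24.065$)
$S \left(\left(-1\right) \left(-5\right) + g{\left(-4 \right)} \left(-3\right)\right) = - \frac{26423 \left(\left(-1\right) \left(-5\right) + 4 \left(-4\right) \left(-3\right)\right)}{1098} = - \frac{26423 \left(5 - -48\right)}{1098} = - \frac{26423 \left(5 + 48\right)}{1098} = \left(- \frac{26423}{1098}\right) 53 = - \frac{1400419}{1098}$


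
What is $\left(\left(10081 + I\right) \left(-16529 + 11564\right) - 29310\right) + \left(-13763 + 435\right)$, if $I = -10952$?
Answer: $4281877$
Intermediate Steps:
$\left(\left(10081 + I\right) \left(-16529 + 11564\right) - 29310\right) + \left(-13763 + 435\right) = \left(\left(10081 - 10952\right) \left(-16529 + 11564\right) - 29310\right) + \left(-13763 + 435\right) = \left(\left(-871\right) \left(-4965\right) - 29310\right) - 13328 = \left(4324515 - 29310\right) - 13328 = 4295205 - 13328 = 4281877$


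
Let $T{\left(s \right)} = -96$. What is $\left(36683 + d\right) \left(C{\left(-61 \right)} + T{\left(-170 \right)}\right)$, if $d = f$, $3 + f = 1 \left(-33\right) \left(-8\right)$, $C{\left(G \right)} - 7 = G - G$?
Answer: $-3288016$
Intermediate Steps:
$C{\left(G \right)} = 7$ ($C{\left(G \right)} = 7 + \left(G - G\right) = 7 + 0 = 7$)
$f = 261$ ($f = -3 + 1 \left(-33\right) \left(-8\right) = -3 - -264 = -3 + 264 = 261$)
$d = 261$
$\left(36683 + d\right) \left(C{\left(-61 \right)} + T{\left(-170 \right)}\right) = \left(36683 + 261\right) \left(7 - 96\right) = 36944 \left(-89\right) = -3288016$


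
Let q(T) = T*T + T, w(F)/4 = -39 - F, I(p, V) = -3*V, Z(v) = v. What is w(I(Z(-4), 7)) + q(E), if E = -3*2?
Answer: -42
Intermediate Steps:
w(F) = -156 - 4*F (w(F) = 4*(-39 - F) = -156 - 4*F)
E = -6
q(T) = T + T² (q(T) = T² + T = T + T²)
w(I(Z(-4), 7)) + q(E) = (-156 - (-12)*7) - 6*(1 - 6) = (-156 - 4*(-21)) - 6*(-5) = (-156 + 84) + 30 = -72 + 30 = -42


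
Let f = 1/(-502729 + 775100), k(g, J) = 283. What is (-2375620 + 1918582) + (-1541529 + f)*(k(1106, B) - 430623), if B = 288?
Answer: 180685782527430622/272371 ≈ 6.6338e+11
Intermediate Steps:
f = 1/272371 ≈ 3.6715e-6
(-2375620 + 1918582) + (-1541529 + f)*(k(1106, B) - 430623) = (-2375620 + 1918582) + (-1541529 + 1/272371)*(283 - 430623) = -457038 - 419867795258/272371*(-430340) = -457038 + 180685907011327720/272371 = 180685782527430622/272371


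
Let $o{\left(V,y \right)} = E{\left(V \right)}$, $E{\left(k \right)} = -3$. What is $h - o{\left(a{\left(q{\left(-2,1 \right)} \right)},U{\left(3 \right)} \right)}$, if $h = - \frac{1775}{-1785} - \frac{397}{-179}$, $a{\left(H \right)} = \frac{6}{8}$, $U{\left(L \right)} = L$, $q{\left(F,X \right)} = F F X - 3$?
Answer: $\frac{396983}{63903} \approx 6.2123$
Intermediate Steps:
$q{\left(F,X \right)} = -3 + X F^{2}$ ($q{\left(F,X \right)} = F^{2} X - 3 = X F^{2} - 3 = -3 + X F^{2}$)
$a{\left(H \right)} = \frac{3}{4}$ ($a{\left(H \right)} = 6 \cdot \frac{1}{8} = \frac{3}{4}$)
$o{\left(V,y \right)} = -3$
$h = \frac{205274}{63903}$ ($h = \left(-1775\right) \left(- \frac{1}{1785}\right) - - \frac{397}{179} = \frac{355}{357} + \frac{397}{179} = \frac{205274}{63903} \approx 3.2123$)
$h - o{\left(a{\left(q{\left(-2,1 \right)} \right)},U{\left(3 \right)} \right)} = \frac{205274}{63903} - -3 = \frac{205274}{63903} + 3 = \frac{396983}{63903}$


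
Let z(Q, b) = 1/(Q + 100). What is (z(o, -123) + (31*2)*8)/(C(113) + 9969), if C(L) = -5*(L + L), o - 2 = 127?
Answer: 113585/2024131 ≈ 0.056115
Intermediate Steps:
o = 129 (o = 2 + 127 = 129)
C(L) = -10*L
z(Q, b) = 1/(100 + Q)
(z(o, -123) + (31*2)*8)/(C(113) + 9969) = (1/(100 + 129) + (31*2)*8)/(-10*113 + 9969) = (1/229 + 62*8)/(-1130 + 9969) = (1/229 + 496)/8839 = (113585/229)*(1/8839) = 113585/2024131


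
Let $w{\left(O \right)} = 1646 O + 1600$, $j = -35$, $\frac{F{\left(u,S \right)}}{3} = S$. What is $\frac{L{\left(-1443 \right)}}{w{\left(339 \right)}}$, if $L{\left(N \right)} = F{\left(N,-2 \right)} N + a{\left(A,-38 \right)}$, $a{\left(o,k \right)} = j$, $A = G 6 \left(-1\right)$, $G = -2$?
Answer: $\frac{8623}{559594} \approx 0.015409$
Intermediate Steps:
$F{\left(u,S \right)} = 3 S$
$A = 12$ ($A = \left(-2\right) 6 \left(-1\right) = \left(-12\right) \left(-1\right) = 12$)
$a{\left(o,k \right)} = -35$
$w{\left(O \right)} = 1600 + 1646 O$
$L{\left(N \right)} = -35 - 6 N$ ($L{\left(N \right)} = 3 \left(-2\right) N - 35 = - 6 N - 35 = -35 - 6 N$)
$\frac{L{\left(-1443 \right)}}{w{\left(339 \right)}} = \frac{-35 - -8658}{1600 + 1646 \cdot 339} = \frac{-35 + 8658}{1600 + 557994} = \frac{8623}{559594}$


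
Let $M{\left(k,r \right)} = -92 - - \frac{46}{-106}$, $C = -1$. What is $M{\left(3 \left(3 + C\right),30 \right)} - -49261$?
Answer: $\frac{2605934}{53} \approx 49169.0$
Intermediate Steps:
$M{\left(k,r \right)} = - \frac{4899}{53}$ ($M{\left(k,r \right)} = -92 - \left(-46\right) \left(- \frac{1}{106}\right) = -92 - \frac{23}{53} = - \frac{4899}{53}$)
$M{\left(3 \left(3 + C\right),30 \right)} - -49261 = - \frac{4899}{53} - -49261 = - \frac{4899}{53} + 49261 = \frac{2605934}{53}$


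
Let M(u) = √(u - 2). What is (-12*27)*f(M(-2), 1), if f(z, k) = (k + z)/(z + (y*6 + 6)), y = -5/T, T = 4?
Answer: -648/5 + 1296*I/5 ≈ -129.6 + 259.2*I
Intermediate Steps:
y = -5/4 ≈ -1.2500
M(u) = √(-2 + u)
f(z, k) = (k + z)/(-3/2 + z) (f(z, k) = (k + z)/(z + (-5/4*6 + 6)) = (k + z)/(z + (-15/2 + 6)) = (k + z)/(z - 3/2) = (k + z)/(-3/2 + z))
(-12*27)*f(M(-2), 1) = (-12*27)*(2*(1 + √(-2 - 2))/(-3 + 2*√(-2 - 2))) = -648*(1 + √(-4))/(-3 + 2*√(-4)) = -648*(1 + 2*I)/(-3 + 2*(2*I)) = -648*(1 + 2*I)/(-3 + 4*I) = -648*(-3 - 4*I)/25*(1 + 2*I) = -648*(1 + 2*I)*(-3 - 4*I)/25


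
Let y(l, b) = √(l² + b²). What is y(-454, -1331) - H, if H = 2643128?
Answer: -2643128 + √1977677 ≈ -2.6417e+6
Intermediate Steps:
y(l, b) = √(b² + l²)
y(-454, -1331) - H = √((-1331)² + (-454)²) - 1*2643128 = √(1771561 + 206116) - 2643128 = √1977677 - 2643128 = -2643128 + √1977677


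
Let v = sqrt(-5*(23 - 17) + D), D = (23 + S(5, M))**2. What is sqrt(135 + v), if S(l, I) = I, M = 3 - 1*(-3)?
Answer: sqrt(135 + sqrt(811)) ≈ 12.786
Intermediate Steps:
M = 6 (M = 3 + 3 = 6)
D = 841 (D = (23 + 6)**2 = 29**2 = 841)
v = sqrt(811) (v = sqrt(-5*(23 - 17) + 841) = sqrt(-5*6 + 841) = sqrt(-30 + 841) = sqrt(811) ≈ 28.478)
sqrt(135 + v) = sqrt(135 + sqrt(811))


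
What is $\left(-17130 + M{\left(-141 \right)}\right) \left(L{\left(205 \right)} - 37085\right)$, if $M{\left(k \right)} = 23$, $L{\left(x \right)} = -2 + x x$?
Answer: $-84474366$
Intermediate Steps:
$L{\left(x \right)} = -2 + x^{2}$
$\left(-17130 + M{\left(-141 \right)}\right) \left(L{\left(205 \right)} - 37085\right) = \left(-17130 + 23\right) \left(\left(-2 + 205^{2}\right) - 37085\right) = - 17107 \left(\left(-2 + 42025\right) - 37085\right) = - 17107 \left(42023 - 37085\right) = \left(-17107\right) 4938 = -84474366$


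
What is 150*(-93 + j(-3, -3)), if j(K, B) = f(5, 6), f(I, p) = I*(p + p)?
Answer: -4950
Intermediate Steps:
f(I, p) = 2*I*p (f(I, p) = I*(2*p) = 2*I*p)
j(K, B) = 60 (j(K, B) = 2*5*6 = 60)
150*(-93 + j(-3, -3)) = 150*(-93 + 60) = 150*(-33) = -4950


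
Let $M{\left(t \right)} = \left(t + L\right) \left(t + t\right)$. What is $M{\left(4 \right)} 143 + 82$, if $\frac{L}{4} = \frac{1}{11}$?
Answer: $5074$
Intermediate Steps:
$L = \frac{4}{11} \approx 0.36364$
$M{\left(t \right)} = 2 t \left(\frac{4}{11} + t\right)$ ($M{\left(t \right)} = \left(t + \frac{4}{11}\right) \left(t + t\right) = \left(\frac{4}{11} + t\right) 2 t = 2 t \left(\frac{4}{11} + t\right)$)
$M{\left(4 \right)} 143 + 82 = \frac{2}{11} \cdot 4 \left(4 + 11 \cdot 4\right) 143 + 82 = \frac{2}{11} \cdot 4 \left(4 + 44\right) 143 + 82 = \frac{2}{11} \cdot 4 \cdot 48 \cdot 143 + 82 = \frac{384}{11} \cdot 143 + 82 = 4992 + 82 = 5074$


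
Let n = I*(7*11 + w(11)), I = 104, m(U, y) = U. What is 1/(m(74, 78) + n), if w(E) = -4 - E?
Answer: 1/6522 ≈ 0.00015333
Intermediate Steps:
n = 6448 (n = 104*(7*11 + (-4 - 1*11)) = 104*(77 + (-4 - 11)) = 104*(77 - 15) = 104*62 = 6448)
1/(m(74, 78) + n) = 1/(74 + 6448) = 1/6522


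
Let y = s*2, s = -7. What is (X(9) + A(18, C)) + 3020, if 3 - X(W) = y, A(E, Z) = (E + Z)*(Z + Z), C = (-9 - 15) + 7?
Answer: 3003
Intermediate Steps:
C = -17 (C = -24 + 7 = -17)
y = -14 (y = -7*2 = -14)
A(E, Z) = 2*Z*(E + Z) (A(E, Z) = (E + Z)*(2*Z) = 2*Z*(E + Z))
X(W) = 17 (X(W) = 3 - 1*(-14) = 3 + 14 = 17)
(X(9) + A(18, C)) + 3020 = (17 + 2*(-17)*(18 - 17)) + 3020 = (17 + 2*(-17)*1) + 3020 = (17 - 34) + 3020 = -17 + 3020 = 3003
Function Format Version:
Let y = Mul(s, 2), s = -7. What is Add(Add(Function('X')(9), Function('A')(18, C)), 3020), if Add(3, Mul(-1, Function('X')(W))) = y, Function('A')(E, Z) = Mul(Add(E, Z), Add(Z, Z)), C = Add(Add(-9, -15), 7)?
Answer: 3003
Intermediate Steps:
C = -17 (C = Add(-24, 7) = -17)
y = -14 (y = Mul(-7, 2) = -14)
Function('A')(E, Z) = Mul(2, Z, Add(E, Z)) (Function('A')(E, Z) = Mul(Add(E, Z), Mul(2, Z)) = Mul(2, Z, Add(E, Z)))
Function('X')(W) = 17 (Function('X')(W) = Add(3, Mul(-1, -14)) = Add(3, 14) = 17)
Add(Add(Function('X')(9), Function('A')(18, C)), 3020) = Add(Add(17, Mul(2, -17, Add(18, -17))), 3020) = Add(Add(17, Mul(2, -17, 1)), 3020) = Add(Add(17, -34), 3020) = Add(-17, 3020) = 3003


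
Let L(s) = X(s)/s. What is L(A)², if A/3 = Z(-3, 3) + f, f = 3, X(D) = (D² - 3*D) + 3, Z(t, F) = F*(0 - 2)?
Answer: 1369/9 ≈ 152.11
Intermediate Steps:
Z(t, F) = -2*F (Z(t, F) = F*(-2) = -2*F)
X(D) = 3 + D² - 3*D
A = -9 (A = 3*(-2*3 + 3) = 3*(-6 + 3) = 3*(-3) = -9)
L(s) = (3 + s² - 3*s)/s
L(A)² = (-3 - 9 + 3/(-9))² = (-3 - 9 + 3*(-⅑))² = (-3 - 9 - ⅓)² = (-37/3)² = 1369/9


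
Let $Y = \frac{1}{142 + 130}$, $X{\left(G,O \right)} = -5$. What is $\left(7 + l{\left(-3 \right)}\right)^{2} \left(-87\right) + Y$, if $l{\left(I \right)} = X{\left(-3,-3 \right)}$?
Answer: $- \frac{94655}{272} \approx -348.0$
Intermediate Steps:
$l{\left(I \right)} = -5$
$Y = \frac{1}{272} \approx 0.0036765$
$\left(7 + l{\left(-3 \right)}\right)^{2} \left(-87\right) + Y = \left(7 - 5\right)^{2} \left(-87\right) + \frac{1}{272} = 2^{2} \left(-87\right) + \frac{1}{272} = 4 \left(-87\right) + \frac{1}{272} = -348 + \frac{1}{272} = - \frac{94655}{272}$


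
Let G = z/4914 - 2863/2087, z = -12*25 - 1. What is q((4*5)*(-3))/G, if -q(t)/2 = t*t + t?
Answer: 10372723920/2099567 ≈ 4940.4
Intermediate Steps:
z = -301 (z = -300 - 1 = -301)
q(t) = -2*t - 2*t² (q(t) = -2*(t*t + t) = -2*(t² + t) = -2*(t + t²) = -2*t - 2*t²)
G = -2099567/1465074 (G = -301/4914 - 2863/2087 = -301*1/4914 - 2863*1/2087 = -43/702 - 2863/2087 = -2099567/1465074 ≈ -1.4331)
q((4*5)*(-3))/G = (-2*(4*5)*(-3)*(1 + (4*5)*(-3)))/(-2099567/1465074) = -2*20*(-3)*(1 + 20*(-3))*(-1465074/2099567) = -2*(-60)*(1 - 60)*(-1465074/2099567) = -2*(-60)*(-59)*(-1465074/2099567) = -7080*(-1465074/2099567) = 10372723920/2099567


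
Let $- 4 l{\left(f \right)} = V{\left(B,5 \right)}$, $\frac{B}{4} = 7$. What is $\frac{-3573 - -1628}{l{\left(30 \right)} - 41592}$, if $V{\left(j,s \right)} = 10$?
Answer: $\frac{3890}{83189} \approx 0.046761$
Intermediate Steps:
$B = 28$ ($B = 4 \cdot 7 = 28$)
$l{\left(f \right)} = - \frac{5}{2}$ ($l{\left(f \right)} = \left(- \frac{1}{4}\right) 10 = - \frac{5}{2}$)
$\frac{-3573 - -1628}{l{\left(30 \right)} - 41592} = \frac{-3573 - -1628}{- \frac{5}{2} - 41592} = \frac{-3573 + \left(1710 - 82\right)}{- \frac{83189}{2}} = \left(-3573 + 1628\right) \left(- \frac{2}{83189}\right) = \left(-1945\right) \left(- \frac{2}{83189}\right) = \frac{3890}{83189}$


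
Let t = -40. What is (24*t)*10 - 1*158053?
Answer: -167653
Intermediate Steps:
(24*t)*10 - 1*158053 = (24*(-40))*10 - 1*158053 = -960*10 - 158053 = -9600 - 158053 = -167653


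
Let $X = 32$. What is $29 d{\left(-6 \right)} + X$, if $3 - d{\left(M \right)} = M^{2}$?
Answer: $-925$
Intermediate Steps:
$d{\left(M \right)} = 3 - M^{2}$
$29 d{\left(-6 \right)} + X = 29 \left(3 - \left(-6\right)^{2}\right) + 32 = 29 \left(3 - 36\right) + 32 = 29 \left(-33\right) + 32 = -957 + 32 = -925$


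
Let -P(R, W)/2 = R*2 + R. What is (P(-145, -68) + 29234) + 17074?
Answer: 47178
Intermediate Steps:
P(R, W) = -6*R (P(R, W) = -2*(R*2 + R) = -2*(2*R + R) = -6*R)
(P(-145, -68) + 29234) + 17074 = (-6*(-145) + 29234) + 17074 = (870 + 29234) + 17074 = 30104 + 17074 = 47178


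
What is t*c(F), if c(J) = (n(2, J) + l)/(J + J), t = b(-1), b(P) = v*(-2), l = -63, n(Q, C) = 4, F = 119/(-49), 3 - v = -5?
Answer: -3304/17 ≈ -194.35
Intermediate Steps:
v = 8 (v = 3 - 1*(-5) = 3 + 5 = 8)
F = -17/7 (F = 119*(-1/49) = -17/7 ≈ -2.4286)
b(P) = -16 (b(P) = 8*(-2) = -16)
t = -16
c(J) = -59/(2*J) (c(J) = (4 - 63)/(J + J) = -59*1/(2*J) = -59/(2*J))
t*c(F) = -(-472)/(-17/7) = -(-472)*(-7)/17 = -16*413/34 = -3304/17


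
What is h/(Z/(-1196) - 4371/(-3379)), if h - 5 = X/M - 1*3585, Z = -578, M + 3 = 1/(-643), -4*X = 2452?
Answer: -212338219431/111765335 ≈ -1899.9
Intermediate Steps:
X = -613 (X = -¼*2452 = -613)
M = -1930/643 (M = -3 + 1/(-643) = -3 - 1/643 = -1930/643 ≈ -3.0016)
h = -6515241/1930 (h = 5 + (-613/(-1930/643) - 1*3585) = 5 + (-613*(-643/1930) - 3585) = 5 + (394159/1930 - 3585) = 5 - 6524891/1930 = -6515241/1930 ≈ -3375.8)
h/(Z/(-1196) - 4371/(-3379)) = -6515241/(1930*(-578/(-1196) - 4371/(-3379))) = -6515241/(1930*(-578*(-1/1196) - 4371*(-1/3379))) = -6515241/(1930*(289/598 + 141/109)) = -6515241/(1930*115819/65182) = -6515241/1930*65182/115819 = -212338219431/111765335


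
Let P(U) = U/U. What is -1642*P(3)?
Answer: -1642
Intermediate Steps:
P(U) = 1
-1642*P(3) = -1642*1 = -1642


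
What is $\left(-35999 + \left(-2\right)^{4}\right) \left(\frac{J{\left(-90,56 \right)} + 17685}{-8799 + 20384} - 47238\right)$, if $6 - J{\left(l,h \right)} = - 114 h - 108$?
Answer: $\frac{19690906815201}{11585} \approx 1.6997 \cdot 10^{9}$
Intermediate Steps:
$J{\left(l,h \right)} = 114 + 114 h$ ($J{\left(l,h \right)} = 6 - \left(- 114 h - 108\right) = 6 - \left(-108 - 114 h\right) = 6 + \left(108 + 114 h\right) = 114 + 114 h$)
$\left(-35999 + \left(-2\right)^{4}\right) \left(\frac{J{\left(-90,56 \right)} + 17685}{-8799 + 20384} - 47238\right) = \left(-35999 + \left(-2\right)^{4}\right) \left(\frac{\left(114 + 114 \cdot 56\right) + 17685}{-8799 + 20384} - 47238\right) = \left(-35999 + 16\right) \left(\frac{\left(114 + 6384\right) + 17685}{11585} - 47238\right) = - 35983 \left(\left(6498 + 17685\right) \frac{1}{11585} - 47238\right) = - 35983 \left(24183 \cdot \frac{1}{11585} - 47238\right) = - 35983 \left(\frac{24183}{11585} - 47238\right) = \left(-35983\right) \left(- \frac{547228047}{11585}\right) = \frac{19690906815201}{11585}$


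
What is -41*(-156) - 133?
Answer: 6263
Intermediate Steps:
-41*(-156) - 133 = 6396 - 133 = 6263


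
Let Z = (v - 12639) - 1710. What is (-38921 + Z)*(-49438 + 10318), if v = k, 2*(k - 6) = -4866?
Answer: 2178866640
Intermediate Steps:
k = -2427 (k = 6 + (½)*(-4866) = 6 - 2433 = -2427)
v = -2427
Z = -16776 (Z = (-2427 - 12639) - 1710 = -15066 - 1710 = -16776)
(-38921 + Z)*(-49438 + 10318) = (-38921 - 16776)*(-49438 + 10318) = -55697*(-39120) = 2178866640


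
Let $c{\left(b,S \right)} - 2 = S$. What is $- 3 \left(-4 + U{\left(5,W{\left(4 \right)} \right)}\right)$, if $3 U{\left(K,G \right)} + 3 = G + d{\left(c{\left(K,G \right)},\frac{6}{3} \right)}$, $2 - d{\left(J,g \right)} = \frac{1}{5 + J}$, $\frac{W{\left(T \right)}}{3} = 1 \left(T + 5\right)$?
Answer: $- \frac{475}{34} \approx -13.971$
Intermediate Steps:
$c{\left(b,S \right)} = 2 + S$
$W{\left(T \right)} = 15 + 3 T$ ($W{\left(T \right)} = 3 \cdot 1 \left(T + 5\right) = 3 \cdot 1 \left(5 + T\right) = 3 \left(5 + T\right) = 15 + 3 T$)
$d{\left(J,g \right)} = 2 - \frac{1}{5 + J}$
$U{\left(K,G \right)} = -1 + \frac{G}{3} + \frac{13 + 2 G}{3 \left(7 + G\right)}$ ($U{\left(K,G \right)} = -1 + \frac{G + \frac{9 + 2 \left(2 + G\right)}{5 + \left(2 + G\right)}}{3} = -1 + \frac{G + \frac{9 + \left(4 + 2 G\right)}{7 + G}}{3} = -1 + \frac{G + \frac{13 + 2 G}{7 + G}}{3} = -1 + \left(\frac{G}{3} + \frac{13 + 2 G}{3 \left(7 + G\right)}\right) = -1 + \frac{G}{3} + \frac{13 + 2 G}{3 \left(7 + G\right)}$)
$- 3 \left(-4 + U{\left(5,W{\left(4 \right)} \right)}\right) = - 3 \left(-4 + \frac{-8 + \left(15 + 3 \cdot 4\right)^{2} + 6 \left(15 + 3 \cdot 4\right)}{3 \left(7 + \left(15 + 3 \cdot 4\right)\right)}\right) = - 3 \left(-4 + \frac{-8 + \left(15 + 12\right)^{2} + 6 \left(15 + 12\right)}{3 \left(7 + \left(15 + 12\right)\right)}\right) = - 3 \left(-4 + \frac{-8 + 27^{2} + 6 \cdot 27}{3 \left(7 + 27\right)}\right) = - 3 \left(-4 + \frac{-8 + 729 + 162}{3 \cdot 34}\right) = - 3 \left(-4 + \frac{1}{3} \cdot \frac{1}{34} \cdot 883\right) = - 3 \left(-4 + \frac{883}{102}\right) = \left(-3\right) \frac{475}{102} = - \frac{475}{34}$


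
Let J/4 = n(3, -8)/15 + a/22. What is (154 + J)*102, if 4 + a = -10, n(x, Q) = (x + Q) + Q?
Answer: 830212/55 ≈ 15095.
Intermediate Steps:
n(x, Q) = x + 2*Q (n(x, Q) = (Q + x) + Q = x + 2*Q)
a = -14 (a = -4 - 10 = -14)
J = -992/165 (J = 4*((3 + 2*(-8))/15 - 14/22) = 4*((3 - 16)*(1/15) - 14*1/22) = 4*(-13*1/15 - 7/11) = 4*(-13/15 - 7/11) = 4*(-248/165) = -992/165 ≈ -6.0121)
(154 + J)*102 = (154 - 992/165)*102 = (24418/165)*102 = 830212/55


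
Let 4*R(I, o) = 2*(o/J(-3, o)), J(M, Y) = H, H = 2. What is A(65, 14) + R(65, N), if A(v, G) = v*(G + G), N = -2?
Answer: 3639/2 ≈ 1819.5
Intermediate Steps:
J(M, Y) = 2
A(v, G) = 2*G*v (A(v, G) = v*(2*G) = 2*G*v)
R(I, o) = o/4 (R(I, o) = (2*(o/2))/4 = o/4)
A(65, 14) + R(65, N) = 2*14*65 + (¼)*(-2) = 1820 - ½ = 3639/2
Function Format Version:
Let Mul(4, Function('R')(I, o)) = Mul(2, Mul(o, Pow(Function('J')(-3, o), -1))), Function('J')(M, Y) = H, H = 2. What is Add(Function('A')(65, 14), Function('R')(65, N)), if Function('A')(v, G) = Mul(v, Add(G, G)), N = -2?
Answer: Rational(3639, 2) ≈ 1819.5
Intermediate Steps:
Function('J')(M, Y) = 2
Function('A')(v, G) = Mul(2, G, v) (Function('A')(v, G) = Mul(v, Mul(2, G)) = Mul(2, G, v))
Function('R')(I, o) = Mul(Rational(1, 4), o) (Function('R')(I, o) = Mul(Rational(1, 4), Mul(2, Mul(o, Pow(2, -1)))) = Mul(Rational(1, 4), Mul(2, Mul(o, Rational(1, 2)))) = Mul(Rational(1, 4), Mul(2, Mul(Rational(1, 2), o))) = Mul(Rational(1, 4), o))
Add(Function('A')(65, 14), Function('R')(65, N)) = Add(Mul(2, 14, 65), Mul(Rational(1, 4), -2)) = Add(1820, Rational(-1, 2)) = Rational(3639, 2)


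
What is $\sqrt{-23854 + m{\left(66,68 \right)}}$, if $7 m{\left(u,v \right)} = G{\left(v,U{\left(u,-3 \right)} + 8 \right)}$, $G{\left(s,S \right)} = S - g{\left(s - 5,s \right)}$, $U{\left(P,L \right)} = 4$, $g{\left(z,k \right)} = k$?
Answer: $i \sqrt{23862} \approx 154.47 i$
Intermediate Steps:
$G{\left(s,S \right)} = S - s$
$m{\left(u,v \right)} = \frac{12}{7} - \frac{v}{7}$ ($m{\left(u,v \right)} = \frac{\left(4 + 8\right) - v}{7} = \frac{12 - v}{7} = \frac{12}{7} - \frac{v}{7}$)
$\sqrt{-23854 + m{\left(66,68 \right)}} = \sqrt{-23854 + \left(\frac{12}{7} - \frac{68}{7}\right)} = \sqrt{-23854 - 8} = \sqrt{-23862} = i \sqrt{23862}$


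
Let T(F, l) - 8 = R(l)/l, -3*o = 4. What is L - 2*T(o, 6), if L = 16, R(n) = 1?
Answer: -⅓ ≈ -0.33333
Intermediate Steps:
o = -4/3 (o = -⅓*4 = -4/3 ≈ -1.3333)
T(F, l) = 8 + 1/l
L - 2*T(o, 6) = 16 - 2*(8 + 1/6) = 16 - 2*(8 + ⅙) = 16 - 2*49/6 = 16 - 49/3 = -⅓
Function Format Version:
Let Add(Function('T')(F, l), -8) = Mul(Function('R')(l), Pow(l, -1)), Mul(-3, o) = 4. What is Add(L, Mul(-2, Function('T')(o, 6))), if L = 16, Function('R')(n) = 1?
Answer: Rational(-1, 3) ≈ -0.33333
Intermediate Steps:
o = Rational(-4, 3) (o = Mul(Rational(-1, 3), 4) = Rational(-4, 3) ≈ -1.3333)
Function('T')(F, l) = Add(8, Pow(l, -1)) (Function('T')(F, l) = Add(8, Mul(1, Pow(l, -1))) = Add(8, Pow(l, -1)))
Add(L, Mul(-2, Function('T')(o, 6))) = Add(16, Mul(-2, Add(8, Pow(6, -1)))) = Add(16, Mul(-2, Add(8, Rational(1, 6)))) = Add(16, Mul(-2, Rational(49, 6))) = Add(16, Rational(-49, 3)) = Rational(-1, 3)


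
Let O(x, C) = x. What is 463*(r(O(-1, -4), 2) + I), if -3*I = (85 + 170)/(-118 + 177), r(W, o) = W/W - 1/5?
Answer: -87507/295 ≈ -296.63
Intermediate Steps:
r(W, o) = 4/5 (r(W, o) = 1 - 1*1/5 = 1 - 1/5 = 4/5)
I = -85/59 (I = -(85 + 170)/(3*(-118 + 177)) = -85/59 ≈ -1.4407)
463*(r(O(-1, -4), 2) + I) = 463*(4/5 - 85/59) = 463*(-189/295) = -87507/295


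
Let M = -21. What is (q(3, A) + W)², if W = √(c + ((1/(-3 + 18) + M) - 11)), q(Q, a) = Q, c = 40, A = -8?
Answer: 256/15 + 22*√15/5 ≈ 34.108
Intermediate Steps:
W = 11*√15/15 (W = √(40 + ((1/(-3 + 18) - 21) - 11)) = √(40 + ((1/15 - 21) - 11)) = √(40 + (-314/15 - 11)) = √(40 - 479/15) = √(121/15) = 11*√15/15 ≈ 2.8402)
(q(3, A) + W)² = (3 + 11*√15/15)²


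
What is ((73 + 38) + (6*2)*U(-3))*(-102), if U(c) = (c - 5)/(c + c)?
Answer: -12954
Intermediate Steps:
U(c) = (-5 + c)/(2*c) (U(c) = (-5 + c)/((2*c)) = (-5 + c)*(1/(2*c)) = (-5 + c)/(2*c))
((73 + 38) + (6*2)*U(-3))*(-102) = ((73 + 38) + (6*2)*((½)*(-5 - 3)/(-3)))*(-102) = (111 + 12*((½)*(-⅓)*(-8)))*(-102) = (111 + 12*(4/3))*(-102) = (111 + 16)*(-102) = 127*(-102) = -12954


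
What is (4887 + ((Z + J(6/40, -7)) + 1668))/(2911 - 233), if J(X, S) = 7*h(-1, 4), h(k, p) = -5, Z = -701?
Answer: 5819/2678 ≈ 2.1729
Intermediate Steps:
J(X, S) = -35 (J(X, S) = 7*(-5) = -35)
(4887 + ((Z + J(6/40, -7)) + 1668))/(2911 - 233) = (4887 + ((-701 - 35) + 1668))/(2911 - 233) = (4887 + (-736 + 1668))/2678 = (4887 + 932)*(1/2678) = 5819*(1/2678) = 5819/2678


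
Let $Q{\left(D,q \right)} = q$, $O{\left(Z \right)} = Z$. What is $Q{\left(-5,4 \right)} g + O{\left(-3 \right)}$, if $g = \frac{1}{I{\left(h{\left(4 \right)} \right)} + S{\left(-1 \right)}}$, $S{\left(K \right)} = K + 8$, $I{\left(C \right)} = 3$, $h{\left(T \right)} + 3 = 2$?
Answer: $- \frac{13}{5} \approx -2.6$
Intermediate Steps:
$h{\left(T \right)} = -1$ ($h{\left(T \right)} = -3 + 2 = -1$)
$S{\left(K \right)} = 8 + K$
$g = \frac{1}{10}$ ($g = \frac{1}{3 + \left(8 - 1\right)} = \frac{1}{3 + 7} = \frac{1}{10} \approx 0.1$)
$Q{\left(-5,4 \right)} g + O{\left(-3 \right)} = 4 \cdot \frac{1}{10} - 3 = \frac{2}{5} - 3 = - \frac{13}{5}$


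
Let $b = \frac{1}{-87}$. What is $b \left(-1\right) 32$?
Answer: $\frac{32}{87} \approx 0.36782$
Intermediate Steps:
$b = - \frac{1}{87} \approx -0.011494$
$b \left(-1\right) 32 = \left(- \frac{1}{87}\right) \left(-1\right) 32 = \frac{1}{87} \cdot 32 = \frac{32}{87}$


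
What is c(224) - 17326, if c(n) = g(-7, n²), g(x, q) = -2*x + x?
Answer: -17319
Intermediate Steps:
g(x, q) = -x
c(n) = 7 (c(n) = -1*(-7) = 7)
c(224) - 17326 = 7 - 17326 = -17319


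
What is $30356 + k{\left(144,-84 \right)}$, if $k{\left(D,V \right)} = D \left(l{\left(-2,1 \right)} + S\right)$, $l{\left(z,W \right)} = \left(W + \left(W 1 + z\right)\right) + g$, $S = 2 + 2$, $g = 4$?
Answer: $31508$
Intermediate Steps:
$S = 4$
$l{\left(z,W \right)} = 4 + z + 2 W$ ($l{\left(z,W \right)} = \left(W + \left(W 1 + z\right)\right) + 4 = \left(W + \left(W + z\right)\right) + 4 = \left(z + 2 W\right) + 4 = 4 + z + 2 W$)
$k{\left(D,V \right)} = 8 D$ ($k{\left(D,V \right)} = D \left(\left(4 - 2 + 2 \cdot 1\right) + 4\right) = D \left(\left(4 - 2 + 2\right) + 4\right) = D \left(4 + 4\right) = D 8 = 8 D$)
$30356 + k{\left(144,-84 \right)} = 30356 + 8 \cdot 144 = 30356 + 1152 = 31508$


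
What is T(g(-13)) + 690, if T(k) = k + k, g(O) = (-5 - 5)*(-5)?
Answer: 790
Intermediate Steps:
g(O) = 50 (g(O) = -10*(-5) = 50)
T(k) = 2*k
T(g(-13)) + 690 = 2*50 + 690 = 100 + 690 = 790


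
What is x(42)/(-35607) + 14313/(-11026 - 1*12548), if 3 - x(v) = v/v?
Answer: -169896713/279799806 ≈ -0.60721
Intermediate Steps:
x(v) = 2 (x(v) = 3 - v/v = 3 - 1*1 = 3 - 1 = 2)
x(42)/(-35607) + 14313/(-11026 - 1*12548) = 2/(-35607) + 14313/(-11026 - 1*12548) = 2*(-1/35607) + 14313/(-11026 - 12548) = -2/35607 + 14313/(-23574) = -2/35607 + 14313*(-1/23574) = -2/35607 - 4771/7858 = -169896713/279799806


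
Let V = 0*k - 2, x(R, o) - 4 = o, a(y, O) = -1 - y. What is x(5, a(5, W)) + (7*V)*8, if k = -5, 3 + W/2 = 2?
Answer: -114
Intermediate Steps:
W = -2 (W = -6 + 2*2 = -6 + 4 = -2)
x(R, o) = 4 + o
V = -2 (V = 0*(-5) - 2 = 0 - 2 = -2)
x(5, a(5, W)) + (7*V)*8 = (4 + (-1 - 1*5)) + (7*(-2))*8 = (4 + (-1 - 5)) - 14*8 = (4 - 6) - 112 = -2 - 112 = -114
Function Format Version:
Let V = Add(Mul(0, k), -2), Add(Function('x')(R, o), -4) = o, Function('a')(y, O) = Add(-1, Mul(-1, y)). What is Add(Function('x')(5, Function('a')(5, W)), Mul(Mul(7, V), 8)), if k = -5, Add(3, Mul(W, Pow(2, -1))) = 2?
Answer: -114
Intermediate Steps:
W = -2 (W = Add(-6, Mul(2, 2)) = Add(-6, 4) = -2)
Function('x')(R, o) = Add(4, o)
V = -2 (V = Add(Mul(0, -5), -2) = Add(0, -2) = -2)
Add(Function('x')(5, Function('a')(5, W)), Mul(Mul(7, V), 8)) = Add(Add(4, Add(-1, Mul(-1, 5))), Mul(Mul(7, -2), 8)) = Add(Add(4, Add(-1, -5)), Mul(-14, 8)) = Add(Add(4, -6), -112) = Add(-2, -112) = -114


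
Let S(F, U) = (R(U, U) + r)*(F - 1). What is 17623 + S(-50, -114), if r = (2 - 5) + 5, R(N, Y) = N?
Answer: 23335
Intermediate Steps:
r = 2 (r = -3 + 5 = 2)
S(F, U) = (-1 + F)*(2 + U) (S(F, U) = (U + 2)*(F - 1) = (2 + U)*(-1 + F) = (-1 + F)*(2 + U))
17623 + S(-50, -114) = 17623 + (-2 - 1*(-114) + 2*(-50) - 50*(-114)) = 17623 + (-2 + 114 - 100 + 5700) = 17623 + 5712 = 23335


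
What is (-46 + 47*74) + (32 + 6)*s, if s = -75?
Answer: 582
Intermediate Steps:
(-46 + 47*74) + (32 + 6)*s = (-46 + 47*74) + (32 + 6)*(-75) = (-46 + 3478) + 38*(-75) = 3432 - 2850 = 582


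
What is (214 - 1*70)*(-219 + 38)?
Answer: -26064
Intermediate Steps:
(214 - 1*70)*(-219 + 38) = (214 - 70)*(-181) = 144*(-181) = -26064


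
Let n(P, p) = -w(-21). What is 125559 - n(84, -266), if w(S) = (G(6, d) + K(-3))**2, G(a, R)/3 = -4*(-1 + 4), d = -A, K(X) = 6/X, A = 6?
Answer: 127003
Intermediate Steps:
d = -6 (d = -1*6 = -6)
G(a, R) = -36 (G(a, R) = 3*(-4*(-1 + 4)) = 3*(-4*3) = 3*(-12) = -36)
w(S) = 1444 (w(S) = (-36 + 6/(-3))**2 = (-36 + 6*(-1/3))**2 = (-36 - 2)**2 = (-38)**2 = 1444)
n(P, p) = -1444 (n(P, p) = -1*1444 = -1444)
125559 - n(84, -266) = 125559 - 1*(-1444) = 125559 + 1444 = 127003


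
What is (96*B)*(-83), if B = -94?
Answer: 748992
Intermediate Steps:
(96*B)*(-83) = (96*(-94))*(-83) = -9024*(-83) = 748992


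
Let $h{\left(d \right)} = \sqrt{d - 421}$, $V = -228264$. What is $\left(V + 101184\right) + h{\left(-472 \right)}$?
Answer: $-127080 + i \sqrt{893} \approx -1.2708 \cdot 10^{5} + 29.883 i$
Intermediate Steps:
$h{\left(d \right)} = \sqrt{-421 + d}$
$\left(V + 101184\right) + h{\left(-472 \right)} = \left(-228264 + 101184\right) + \sqrt{-421 - 472} = -127080 + \sqrt{-893} = -127080 + i \sqrt{893}$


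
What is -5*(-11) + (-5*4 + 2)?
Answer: 37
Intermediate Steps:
-5*(-11) + (-5*4 + 2) = 55 + (-20 + 2) = 55 - 18 = 37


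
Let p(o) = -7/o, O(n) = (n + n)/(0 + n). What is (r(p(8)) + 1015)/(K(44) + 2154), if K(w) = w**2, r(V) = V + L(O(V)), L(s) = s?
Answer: 8129/32720 ≈ 0.24844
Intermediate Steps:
O(n) = 2 (O(n) = (2*n)/n = 2)
r(V) = 2 + V (r(V) = V + 2 = 2 + V)
(r(p(8)) + 1015)/(K(44) + 2154) = ((2 - 7/8) + 1015)/(44**2 + 2154) = ((2 - 7*1/8) + 1015)/(1936 + 2154) = ((2 - 7/8) + 1015)/4090 = (9/8 + 1015)*(1/4090) = (8129/8)*(1/4090) = 8129/32720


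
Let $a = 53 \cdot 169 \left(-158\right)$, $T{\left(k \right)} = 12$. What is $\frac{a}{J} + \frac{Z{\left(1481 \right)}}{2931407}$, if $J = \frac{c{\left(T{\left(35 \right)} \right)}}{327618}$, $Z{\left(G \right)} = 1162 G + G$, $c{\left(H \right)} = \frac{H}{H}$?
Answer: $- \frac{1359137942042463953}{2931407} \approx -4.6365 \cdot 10^{11}$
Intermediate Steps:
$c{\left(H \right)} = 1$
$Z{\left(G \right)} = 1163 G$
$J = \frac{1}{327618}$ ($J = 1 \cdot \frac{1}{327618} = \frac{1}{327618} \approx 3.0523 \cdot 10^{-6}$)
$a = -1415206$ ($a = 8957 \left(-158\right) = -1415206$)
$\frac{a}{J} + \frac{Z{\left(1481 \right)}}{2931407} = - 1415206 \frac{1}{\frac{1}{327618}} + \frac{1163 \cdot 1481}{2931407} = \left(-1415206\right) 327618 + 1722403 \cdot \frac{1}{2931407} = -463646959308 + \frac{1722403}{2931407} = - \frac{1359137942042463953}{2931407}$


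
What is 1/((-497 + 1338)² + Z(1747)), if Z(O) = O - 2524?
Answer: 1/706504 ≈ 1.4154e-6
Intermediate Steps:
Z(O) = -2524 + O
1/((-497 + 1338)² + Z(1747)) = 1/((-497 + 1338)² + (-2524 + 1747)) = 1/(841² - 777) = 1/(707281 - 777) = 1/706504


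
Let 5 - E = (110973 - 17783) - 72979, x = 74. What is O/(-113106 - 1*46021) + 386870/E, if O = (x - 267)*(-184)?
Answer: -31139508981/1607660081 ≈ -19.369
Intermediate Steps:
O = 35512 (O = (74 - 267)*(-184) = -193*(-184) = 35512)
E = -20206 (E = 5 - ((110973 - 17783) - 72979) = 5 - (93190 - 72979) = 5 - 1*20211 = 5 - 20211 = -20206)
O/(-113106 - 1*46021) + 386870/E = 35512/(-113106 - 1*46021) + 386870/(-20206) = 35512/(-113106 - 46021) + 386870*(-1/20206) = 35512/(-159127) - 193435/10103 = 35512*(-1/159127) - 193435/10103 = -35512/159127 - 193435/10103 = -31139508981/1607660081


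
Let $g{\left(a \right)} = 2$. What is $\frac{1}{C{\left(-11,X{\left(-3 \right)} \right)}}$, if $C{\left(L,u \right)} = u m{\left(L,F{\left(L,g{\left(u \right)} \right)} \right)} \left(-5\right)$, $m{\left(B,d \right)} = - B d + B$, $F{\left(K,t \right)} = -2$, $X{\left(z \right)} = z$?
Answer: $- \frac{1}{495} \approx -0.0020202$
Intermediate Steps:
$m{\left(B,d \right)} = B - B d$ ($m{\left(B,d \right)} = - B d + B = B - B d$)
$C{\left(L,u \right)} = - 15 L u$ ($C{\left(L,u \right)} = u L \left(1 - -2\right) \left(-5\right) = u L \left(1 + 2\right) \left(-5\right) = u L 3 \left(-5\right) = u 3 L \left(-5\right) = 3 L u \left(-5\right) = - 15 L u$)
$\frac{1}{C{\left(-11,X{\left(-3 \right)} \right)}} = \frac{1}{\left(-15\right) \left(-11\right) \left(-3\right)} = \frac{1}{-495} = - \frac{1}{495}$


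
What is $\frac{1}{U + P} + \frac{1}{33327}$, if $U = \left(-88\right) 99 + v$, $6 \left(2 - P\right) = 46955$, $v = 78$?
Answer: $- \frac{101215}{3290941269} \approx -3.0756 \cdot 10^{-5}$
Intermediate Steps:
$P = - \frac{46943}{6}$ ($P = 2 - \frac{46955}{6} = - \frac{46943}{6} \approx -7823.8$)
$U = -8634$ ($U = \left(-88\right) 99 + 78 = -8712 + 78 = -8634$)
$\frac{1}{U + P} + \frac{1}{33327} = \frac{1}{-8634 - \frac{46943}{6}} + \frac{1}{33327} = \frac{1}{- \frac{98747}{6}} + \frac{1}{33327} = - \frac{6}{98747} + \frac{1}{33327} = - \frac{101215}{3290941269}$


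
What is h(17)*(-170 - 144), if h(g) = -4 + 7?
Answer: -942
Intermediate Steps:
h(g) = 3
h(17)*(-170 - 144) = 3*(-170 - 144) = 3*(-314) = -942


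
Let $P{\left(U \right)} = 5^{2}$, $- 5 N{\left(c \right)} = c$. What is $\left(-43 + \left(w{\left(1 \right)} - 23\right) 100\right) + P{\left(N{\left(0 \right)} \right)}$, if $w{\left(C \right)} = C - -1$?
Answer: $-2118$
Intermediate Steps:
$N{\left(c \right)} = - \frac{c}{5}$
$P{\left(U \right)} = 25$
$w{\left(C \right)} = 1 + C$ ($w{\left(C \right)} = C + 1 = 1 + C$)
$\left(-43 + \left(w{\left(1 \right)} - 23\right) 100\right) + P{\left(N{\left(0 \right)} \right)} = \left(-43 + \left(\left(1 + 1\right) - 23\right) 100\right) + 25 = \left(-43 + \left(2 - 23\right) 100\right) + 25 = \left(-43 - 2100\right) + 25 = -2143 + 25 = -2118$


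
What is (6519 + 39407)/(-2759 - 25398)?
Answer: -45926/28157 ≈ -1.6311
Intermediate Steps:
(6519 + 39407)/(-2759 - 25398) = 45926/(-28157) = 45926*(-1/28157) = -45926/28157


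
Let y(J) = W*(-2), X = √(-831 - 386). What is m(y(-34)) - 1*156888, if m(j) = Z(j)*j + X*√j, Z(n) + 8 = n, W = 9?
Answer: -156420 - 3*√2434 ≈ -1.5657e+5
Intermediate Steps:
Z(n) = -8 + n
X = I*√1217 (X = √(-1217) = I*√1217 ≈ 34.885*I)
y(J) = -18 (y(J) = 9*(-2) = -18)
m(j) = j*(-8 + j) + I*√1217*√j (m(j) = (-8 + j)*j + (I*√1217)*√j = j*(-8 + j) + I*√1217*√j)
m(y(-34)) - 1*156888 = (-18*(-8 - 18) + I*√1217*√(-18)) - 1*156888 = (-18*(-26) + I*√1217*(3*I*√2)) - 156888 = (468 - 3*√2434) - 156888 = -156420 - 3*√2434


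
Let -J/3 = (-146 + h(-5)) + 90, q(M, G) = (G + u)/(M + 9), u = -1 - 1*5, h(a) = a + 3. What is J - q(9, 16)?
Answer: 1561/9 ≈ 173.44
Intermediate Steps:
h(a) = 3 + a
u = -6 (u = -1 - 5 = -6)
q(M, G) = (-6 + G)/(9 + M) (q(M, G) = (G - 6)/(M + 9) = (-6 + G)/(9 + M))
J = 174 (J = -3*((-146 + (3 - 5)) + 90) = -3*((-146 - 2) + 90) = -3*(-148 + 90) = -3*(-58) = 174)
J - q(9, 16) = 174 - (-6 + 16)/(9 + 9) = 174 - 10/18 = 174 - 1*5/9 = 174 - 5/9 = 1561/9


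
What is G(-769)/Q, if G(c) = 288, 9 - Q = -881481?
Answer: 48/146915 ≈ 0.00032672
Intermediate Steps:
Q = 881490 (Q = 9 - 1*(-881481) = 9 + 881481 = 881490)
G(-769)/Q = 288/881490 = 288*(1/881490) = 48/146915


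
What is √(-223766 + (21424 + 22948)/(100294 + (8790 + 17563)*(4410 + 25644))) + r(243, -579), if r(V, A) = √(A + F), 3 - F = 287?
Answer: I*(√863 + √8775033598160408791959/198028339) ≈ 502.42*I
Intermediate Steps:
F = -284 (F = 3 - 1*287 = 3 - 287 = -284)
r(V, A) = √(-284 + A) (r(V, A) = √(A - 284) = √(-284 + A))
√(-223766 + (21424 + 22948)/(100294 + (8790 + 17563)*(4410 + 25644))) + r(243, -579) = √(-223766 + (21424 + 22948)/(100294 + (8790 + 17563)*(4410 + 25644))) + √(-284 - 579) = √(-223766 + 44372/(100294 + 26353*30054)) + √(-863) = √(-223766 + 44372/(100294 + 792013062)) + I*√863 = √(-223766 + 44372/792113356) + I*√863 = √(-223766 + 44372*(1/792113356)) + I*√863 = √(-223766 + 11093/198028339) + I*√863 = √(-44312009293581/198028339) + I*√863 = I*√8775033598160408791959/198028339 + I*√863 = I*√863 + I*√8775033598160408791959/198028339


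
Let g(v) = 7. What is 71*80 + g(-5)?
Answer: 5687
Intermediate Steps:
71*80 + g(-5) = 71*80 + 7 = 5680 + 7 = 5687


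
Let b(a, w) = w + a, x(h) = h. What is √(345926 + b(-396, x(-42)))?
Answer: 4*√21593 ≈ 587.78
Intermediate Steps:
b(a, w) = a + w
√(345926 + b(-396, x(-42))) = √(345926 + (-396 - 42)) = √(345926 - 438) = √345488 = 4*√21593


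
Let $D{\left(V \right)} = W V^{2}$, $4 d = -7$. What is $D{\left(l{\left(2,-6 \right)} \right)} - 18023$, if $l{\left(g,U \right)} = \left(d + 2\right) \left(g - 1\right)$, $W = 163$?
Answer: $- \frac{288205}{16} \approx -18013.0$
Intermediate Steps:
$d = - \frac{7}{4}$ ($d = \frac{1}{4} \left(-7\right) = - \frac{7}{4} \approx -1.75$)
$l{\left(g,U \right)} = - \frac{1}{4} + \frac{g}{4}$ ($l{\left(g,U \right)} = \left(- \frac{7}{4} + 2\right) \left(g - 1\right) = \frac{-1 + g}{4} = - \frac{1}{4} + \frac{g}{4}$)
$D{\left(V \right)} = 163 V^{2}$
$D{\left(l{\left(2,-6 \right)} \right)} - 18023 = 163 \left(- \frac{1}{4} + \frac{1}{4} \cdot 2\right)^{2} - 18023 = 163 \left(- \frac{1}{4} + \frac{1}{2}\right)^{2} - 18023 = \frac{163}{16} - 18023 = - \frac{288205}{16}$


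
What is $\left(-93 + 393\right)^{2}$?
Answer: $90000$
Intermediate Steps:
$\left(-93 + 393\right)^{2} = 300^{2} = 90000$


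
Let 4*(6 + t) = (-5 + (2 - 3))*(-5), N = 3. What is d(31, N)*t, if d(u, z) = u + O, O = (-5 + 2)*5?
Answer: 24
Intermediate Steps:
O = -15 (O = -3*5 = -15)
d(u, z) = -15 + u (d(u, z) = u - 15 = -15 + u)
t = 3/2 (t = -6 + ((-5 + (2 - 3))*(-5))/4 = -6 + ((-5 - 1)*(-5))/4 = -6 + (-6*(-5))/4 = -6 + (1/4)*30 = -6 + 15/2 = 3/2 ≈ 1.5000)
d(31, N)*t = (-15 + 31)*(3/2) = 16*(3/2) = 24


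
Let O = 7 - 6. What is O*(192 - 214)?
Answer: -22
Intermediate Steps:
O = 1
O*(192 - 214) = 1*(192 - 214) = 1*(-22) = -22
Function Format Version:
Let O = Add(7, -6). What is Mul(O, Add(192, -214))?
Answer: -22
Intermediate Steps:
O = 1
Mul(O, Add(192, -214)) = Mul(1, Add(192, -214)) = Mul(1, -22) = -22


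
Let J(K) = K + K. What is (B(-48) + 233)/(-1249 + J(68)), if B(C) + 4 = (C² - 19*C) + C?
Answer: -3397/1113 ≈ -3.0521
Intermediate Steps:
J(K) = 2*K
B(C) = -4 + C² - 18*C (B(C) = -4 + ((C² - 19*C) + C) = -4 + (C² - 18*C) = -4 + C² - 18*C)
(B(-48) + 233)/(-1249 + J(68)) = ((-4 + (-48)² - 18*(-48)) + 233)/(-1249 + 2*68) = ((-4 + 2304 + 864) + 233)/(-1249 + 136) = (3164 + 233)/(-1113) = 3397*(-1/1113) = -3397/1113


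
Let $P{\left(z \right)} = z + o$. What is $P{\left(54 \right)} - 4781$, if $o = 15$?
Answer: $-4712$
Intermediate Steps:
$P{\left(z \right)} = 15 + z$ ($P{\left(z \right)} = z + 15 = 15 + z$)
$P{\left(54 \right)} - 4781 = \left(15 + 54\right) - 4781 = 69 - 4781 = -4712$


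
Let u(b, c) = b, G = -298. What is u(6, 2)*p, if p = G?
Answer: -1788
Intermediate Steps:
p = -298
u(6, 2)*p = 6*(-298) = -1788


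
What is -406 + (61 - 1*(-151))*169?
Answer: 35422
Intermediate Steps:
-406 + (61 - 1*(-151))*169 = -406 + (61 + 151)*169 = -406 + 212*169 = -406 + 35828 = 35422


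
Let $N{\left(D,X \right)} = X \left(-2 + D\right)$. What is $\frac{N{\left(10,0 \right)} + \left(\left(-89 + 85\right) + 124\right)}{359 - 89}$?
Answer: $\frac{4}{9} \approx 0.44444$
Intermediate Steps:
$\frac{N{\left(10,0 \right)} + \left(\left(-89 + 85\right) + 124\right)}{359 - 89} = \frac{0 \left(-2 + 10\right) + \left(\left(-89 + 85\right) + 124\right)}{359 - 89} = \frac{0 \cdot 8 + \left(-4 + 124\right)}{270} = \left(0 + 120\right) \frac{1}{270} = 120 \cdot \frac{1}{270} = \frac{4}{9}$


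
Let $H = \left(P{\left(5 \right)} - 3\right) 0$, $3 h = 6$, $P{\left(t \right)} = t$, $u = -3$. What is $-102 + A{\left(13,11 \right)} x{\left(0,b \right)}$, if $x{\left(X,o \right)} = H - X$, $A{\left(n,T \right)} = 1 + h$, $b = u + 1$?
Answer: $-102$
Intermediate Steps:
$b = -2$ ($b = -3 + 1 = -2$)
$h = 2$ ($h = \frac{1}{3} \cdot 6 = 2$)
$H = 0$ ($H = \left(5 - 3\right) 0 = 2 \cdot 0 = 0$)
$A{\left(n,T \right)} = 3$ ($A{\left(n,T \right)} = 1 + 2 = 3$)
$x{\left(X,o \right)} = - X$ ($x{\left(X,o \right)} = 0 - X = - X$)
$-102 + A{\left(13,11 \right)} x{\left(0,b \right)} = -102 + 3 \left(\left(-1\right) 0\right) = -102 + 3 \cdot 0 = -102 + 0 = -102$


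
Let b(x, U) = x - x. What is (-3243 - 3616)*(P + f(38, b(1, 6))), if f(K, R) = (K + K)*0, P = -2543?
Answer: 17442437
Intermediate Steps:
b(x, U) = 0
f(K, R) = 0 (f(K, R) = (2*K)*0 = 0)
(-3243 - 3616)*(P + f(38, b(1, 6))) = (-3243 - 3616)*(-2543 + 0) = -6859*(-2543) = 17442437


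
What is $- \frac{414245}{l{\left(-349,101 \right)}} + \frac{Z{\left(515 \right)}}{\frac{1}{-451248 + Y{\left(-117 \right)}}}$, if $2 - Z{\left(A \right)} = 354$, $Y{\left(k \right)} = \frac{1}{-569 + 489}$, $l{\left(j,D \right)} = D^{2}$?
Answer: $\frac{8101596445677}{51005} \approx 1.5884 \cdot 10^{8}$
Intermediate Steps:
$Y{\left(k \right)} = - \frac{1}{80}$ ($Y{\left(k \right)} = \frac{1}{-80} = - \frac{1}{80}$)
$Z{\left(A \right)} = -352$ ($Z{\left(A \right)} = 2 - 354 = -352$)
$- \frac{414245}{l{\left(-349,101 \right)}} + \frac{Z{\left(515 \right)}}{\frac{1}{-451248 + Y{\left(-117 \right)}}} = - \frac{414245}{101^{2}} - \frac{352}{\frac{1}{-451248 - \frac{1}{80}}} = - \frac{414245}{10201} - \frac{352}{\frac{1}{- \frac{36099841}{80}}} = \left(-414245\right) \frac{1}{10201} - \frac{352}{- \frac{80}{36099841}} = - \frac{414245}{10201} - - \frac{794196502}{5} = - \frac{414245}{10201} + \frac{794196502}{5} = \frac{8101596445677}{51005}$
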